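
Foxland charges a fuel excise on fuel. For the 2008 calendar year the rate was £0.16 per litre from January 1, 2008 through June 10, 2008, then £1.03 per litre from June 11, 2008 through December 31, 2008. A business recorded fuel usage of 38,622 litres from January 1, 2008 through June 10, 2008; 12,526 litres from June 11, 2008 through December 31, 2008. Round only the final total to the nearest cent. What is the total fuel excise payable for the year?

£19,081.30

January 1 – June 10, 2008: 38,622 litres at £0.16/litre → £6,179.52
June 11 – December 31, 2008: 12,526 litres at £1.03/litre → £12,901.78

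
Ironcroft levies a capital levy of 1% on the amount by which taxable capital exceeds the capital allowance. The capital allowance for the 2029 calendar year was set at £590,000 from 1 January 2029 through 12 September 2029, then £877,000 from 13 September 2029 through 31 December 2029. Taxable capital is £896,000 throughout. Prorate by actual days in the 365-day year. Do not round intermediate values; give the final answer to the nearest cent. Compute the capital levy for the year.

£2,195.07

1 January – 12 September 2029: 255 days, exemption £590,000 → (£896,000 − £590,000) × 1% × 255/365 = £2,137.8082
13 September – 31 December 2029: 110 days, exemption £877,000 → (£896,000 − £877,000) × 1% × 110/365 = £57.2603
Total = £2,195.0685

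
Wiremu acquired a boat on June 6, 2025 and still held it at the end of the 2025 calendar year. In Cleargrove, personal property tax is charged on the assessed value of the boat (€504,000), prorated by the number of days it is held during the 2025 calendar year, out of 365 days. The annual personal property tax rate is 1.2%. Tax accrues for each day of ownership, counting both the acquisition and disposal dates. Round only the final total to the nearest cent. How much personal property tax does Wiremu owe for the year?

€3,463.10

Days held (June 6 – December 31, 2025): 209 out of 365
Tax = €504,000 × 1.2% × 209/365 = €3,463.1014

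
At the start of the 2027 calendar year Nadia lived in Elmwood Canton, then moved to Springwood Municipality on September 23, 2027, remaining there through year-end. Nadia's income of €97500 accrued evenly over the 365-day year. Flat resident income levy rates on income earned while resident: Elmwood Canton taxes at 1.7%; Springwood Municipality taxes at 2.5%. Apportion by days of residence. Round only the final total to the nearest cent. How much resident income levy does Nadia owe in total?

Elmwood Canton, January 1 – September 22, 2027: 265 days → €97500 × 1.7% × 265/365 = €1203.3904
Springwood Municipality, September 23 – December 31, 2027: 100 days → €97500 × 2.5% × 100/365 = €667.8082
Total = €1871.1986

€1871.20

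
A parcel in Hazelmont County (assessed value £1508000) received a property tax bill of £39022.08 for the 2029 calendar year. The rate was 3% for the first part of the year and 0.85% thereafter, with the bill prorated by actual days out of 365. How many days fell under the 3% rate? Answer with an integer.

Let d = days at the first rate; then 365 − d days at the second rate.
£1508000 × [3%·d + 0.85%·(365−d)] / 365 = £39022.08
Solving gives d = 295, so the new rate took effect on October 23, 2029.

295 days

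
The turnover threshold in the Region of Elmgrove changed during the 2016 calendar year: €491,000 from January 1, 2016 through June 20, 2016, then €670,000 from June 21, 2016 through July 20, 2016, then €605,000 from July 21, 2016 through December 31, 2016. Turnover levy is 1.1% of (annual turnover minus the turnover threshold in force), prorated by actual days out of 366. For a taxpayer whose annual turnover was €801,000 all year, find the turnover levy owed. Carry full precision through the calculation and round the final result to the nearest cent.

€2,686.70

January 1 – June 20, 2016: 172 days, exemption €491,000 → (€801,000 − €491,000) × 1.1% × 172/366 = €1,602.5137
June 21 – July 20, 2016: 30 days, exemption €670,000 → (€801,000 − €670,000) × 1.1% × 30/366 = €118.1148
July 21 – December 31, 2016: 164 days, exemption €605,000 → (€801,000 − €605,000) × 1.1% × 164/366 = €966.0765
Total = €2,686.7049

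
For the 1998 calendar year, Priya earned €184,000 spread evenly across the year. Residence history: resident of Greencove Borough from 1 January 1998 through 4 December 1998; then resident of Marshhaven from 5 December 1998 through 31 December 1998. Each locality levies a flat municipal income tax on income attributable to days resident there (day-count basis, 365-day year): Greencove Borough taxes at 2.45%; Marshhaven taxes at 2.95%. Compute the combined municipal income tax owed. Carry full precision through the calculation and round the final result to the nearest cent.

€4,576.05

Greencove Borough, 1 January – 4 December 1998: 338 days → €184,000 × 2.45% × 338/365 = €4,174.5315
Marshhaven, 5 December – 31 December 1998: 27 days → €184,000 × 2.95% × 27/365 = €401.5233
Total = €4,576.0548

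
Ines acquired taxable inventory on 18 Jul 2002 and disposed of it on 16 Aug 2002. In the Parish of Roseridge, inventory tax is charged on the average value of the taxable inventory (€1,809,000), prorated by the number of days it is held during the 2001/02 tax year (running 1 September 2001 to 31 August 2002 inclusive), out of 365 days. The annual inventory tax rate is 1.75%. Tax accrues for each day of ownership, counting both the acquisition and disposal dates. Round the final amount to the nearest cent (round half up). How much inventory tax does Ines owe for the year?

€2,601.99

Days held (18 Jul – 16 Aug 2002): 30 out of 365
Tax = €1,809,000 × 1.75% × 30/365 = €2,601.9863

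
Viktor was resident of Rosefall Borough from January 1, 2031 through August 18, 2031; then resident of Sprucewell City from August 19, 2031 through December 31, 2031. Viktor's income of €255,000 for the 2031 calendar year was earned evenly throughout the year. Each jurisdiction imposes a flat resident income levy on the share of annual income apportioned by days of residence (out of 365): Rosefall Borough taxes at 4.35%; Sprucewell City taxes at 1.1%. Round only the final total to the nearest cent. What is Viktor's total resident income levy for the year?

Rosefall Borough, January 1 – August 18, 2031: 230 days → €255,000 × 4.35% × 230/365 = €6,989.7945
Sprucewell City, August 19 – December 31, 2031: 135 days → €255,000 × 1.1% × 135/365 = €1,037.4658
Total = €8,027.2603

€8,027.26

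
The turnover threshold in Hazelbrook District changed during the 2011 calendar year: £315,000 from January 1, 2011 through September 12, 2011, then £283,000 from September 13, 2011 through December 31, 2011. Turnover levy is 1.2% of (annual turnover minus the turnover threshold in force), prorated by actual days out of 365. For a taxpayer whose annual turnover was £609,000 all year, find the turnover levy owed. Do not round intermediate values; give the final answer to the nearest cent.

January 1 – September 12, 2011: 255 days, exemption £315,000 → (£609,000 − £315,000) × 1.2% × 255/365 = £2,464.7671
September 13 – December 31, 2011: 110 days, exemption £283,000 → (£609,000 − £283,000) × 1.2% × 110/365 = £1,178.9589
Total = £3,643.7260

£3,643.73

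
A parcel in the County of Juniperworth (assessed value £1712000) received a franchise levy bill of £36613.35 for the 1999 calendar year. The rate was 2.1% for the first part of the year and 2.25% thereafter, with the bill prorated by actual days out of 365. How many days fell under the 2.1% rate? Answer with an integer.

271 days

Let d = days at the first rate; then 365 − d days at the second rate.
£1712000 × [2.1%·d + 2.25%·(365−d)] / 365 = £36613.35
Solving gives d = 271, so the new rate took effect on 29 September 1999.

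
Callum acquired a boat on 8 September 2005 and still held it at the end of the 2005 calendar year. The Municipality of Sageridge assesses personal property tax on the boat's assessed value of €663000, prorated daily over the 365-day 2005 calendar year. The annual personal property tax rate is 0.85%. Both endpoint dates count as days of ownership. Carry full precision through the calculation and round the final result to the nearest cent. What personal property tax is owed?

€1775.57

Days held (8 September – 31 December 2005): 115 out of 365
Tax = €663000 × 0.85% × 115/365 = €1775.5685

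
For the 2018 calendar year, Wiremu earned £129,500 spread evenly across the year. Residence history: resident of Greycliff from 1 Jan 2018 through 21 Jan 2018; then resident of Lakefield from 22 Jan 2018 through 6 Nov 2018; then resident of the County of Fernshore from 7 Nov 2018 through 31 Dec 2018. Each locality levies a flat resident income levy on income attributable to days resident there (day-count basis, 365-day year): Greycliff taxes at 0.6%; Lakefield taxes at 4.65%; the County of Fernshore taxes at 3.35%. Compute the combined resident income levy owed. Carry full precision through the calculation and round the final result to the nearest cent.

Greycliff, 1 Jan – 21 Jan 2018: 21 days → £129,500 × 0.6% × 21/365 = £44.7041
Lakefield, 22 Jan – 6 Nov 2018: 289 days → £129,500 × 4.65% × 289/365 = £4,767.9062
The County of Fernshore, 7 Nov – 31 Dec 2018: 55 days → £129,500 × 3.35% × 55/365 = £653.7089
Total = £5,466.3192

£5,466.32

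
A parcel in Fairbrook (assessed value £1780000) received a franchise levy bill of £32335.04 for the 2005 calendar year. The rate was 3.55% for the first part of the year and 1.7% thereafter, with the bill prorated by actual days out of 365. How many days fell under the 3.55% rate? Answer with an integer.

23 days

Let d = days at the first rate; then 365 − d days at the second rate.
£1780000 × [3.55%·d + 1.7%·(365−d)] / 365 = £32335.04
Solving gives d = 23, so the new rate took effect on 24 Jan 2005.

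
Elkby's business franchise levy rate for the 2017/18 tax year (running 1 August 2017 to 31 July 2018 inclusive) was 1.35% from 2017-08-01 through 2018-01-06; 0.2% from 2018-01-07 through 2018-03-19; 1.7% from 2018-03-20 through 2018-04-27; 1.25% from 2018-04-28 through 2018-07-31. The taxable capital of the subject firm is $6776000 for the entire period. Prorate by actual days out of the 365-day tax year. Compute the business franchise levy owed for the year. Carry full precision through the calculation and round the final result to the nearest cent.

$76875.11

2017-08-01 to 2018-01-06: 159 days at 1.35% → $6776000 × 1.35% × 159/365 = $39848.4493
2018-01-07 to 2018-03-19: 72 days at 0.2% → $6776000 × 0.2% × 72/365 = $2673.2712
2018-03-20 to 2018-04-27: 39 days at 1.7% → $6776000 × 1.7% × 39/365 = $12308.1863
2018-04-28 to 2018-07-31: 95 days at 1.25% → $6776000 × 1.25% × 95/365 = $22045.2055
Total = $76875.1123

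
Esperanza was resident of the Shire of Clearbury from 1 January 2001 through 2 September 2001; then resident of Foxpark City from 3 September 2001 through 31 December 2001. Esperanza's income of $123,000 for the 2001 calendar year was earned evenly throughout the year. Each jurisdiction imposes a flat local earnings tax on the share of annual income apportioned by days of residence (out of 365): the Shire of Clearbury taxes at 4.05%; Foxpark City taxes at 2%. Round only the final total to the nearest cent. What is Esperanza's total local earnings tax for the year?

The Shire of Clearbury, 1 January – 2 September 2001: 245 days → $123,000 × 4.05% × 245/365 = $3,343.7466
Foxpark City, 3 September – 31 December 2001: 120 days → $123,000 × 2% × 120/365 = $808.7671
Total = $4,152.5137

$4,152.51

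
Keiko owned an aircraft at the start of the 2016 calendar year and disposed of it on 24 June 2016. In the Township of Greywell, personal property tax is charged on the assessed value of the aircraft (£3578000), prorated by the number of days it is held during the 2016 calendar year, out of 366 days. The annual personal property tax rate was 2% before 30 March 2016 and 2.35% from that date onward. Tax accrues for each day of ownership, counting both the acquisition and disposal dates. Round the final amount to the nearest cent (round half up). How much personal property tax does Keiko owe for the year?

1 January – 29 March 2016: 89 days at 2% → £3578000 × 2% × 89/366 = £17401.2022
30 March – 24 June 2016: 87 days at 2.35% → £3578000 × 2.35% × 87/366 = £19986.9426
Total = £37388.1448

£37388.14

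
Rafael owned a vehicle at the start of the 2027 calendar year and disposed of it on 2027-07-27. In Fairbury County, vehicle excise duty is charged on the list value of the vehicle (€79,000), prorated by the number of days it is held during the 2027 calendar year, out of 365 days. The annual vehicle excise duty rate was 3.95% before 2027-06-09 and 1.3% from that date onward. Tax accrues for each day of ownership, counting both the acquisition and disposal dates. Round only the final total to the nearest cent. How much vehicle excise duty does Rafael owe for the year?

€1,497.21

2027-01-01 to 2027-06-08: 159 days at 3.95% → €79,000 × 3.95% × 159/365 = €1,359.3411
2027-06-09 to 2027-07-27: 49 days at 1.3% → €79,000 × 1.3% × 49/365 = €137.8712
Total = €1,497.2123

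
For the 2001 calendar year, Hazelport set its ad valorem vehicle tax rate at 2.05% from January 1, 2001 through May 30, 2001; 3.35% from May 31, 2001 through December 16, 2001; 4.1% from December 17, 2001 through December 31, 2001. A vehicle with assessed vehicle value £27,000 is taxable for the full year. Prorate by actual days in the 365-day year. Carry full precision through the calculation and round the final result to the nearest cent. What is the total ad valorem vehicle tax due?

£768.58

January 1 – May 30, 2001: 150 days at 2.05% → £27,000 × 2.05% × 150/365 = £227.4658
May 31 – December 16, 2001: 200 days at 3.35% → £27,000 × 3.35% × 200/365 = £495.6164
December 17 – December 31, 2001: 15 days at 4.1% → £27,000 × 4.1% × 15/365 = £45.4932
Total = £768.5753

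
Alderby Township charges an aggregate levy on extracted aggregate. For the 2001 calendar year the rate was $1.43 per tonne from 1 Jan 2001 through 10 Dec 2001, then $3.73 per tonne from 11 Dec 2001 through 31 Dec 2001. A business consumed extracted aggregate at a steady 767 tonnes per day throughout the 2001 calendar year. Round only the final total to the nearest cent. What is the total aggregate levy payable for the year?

$437,381.75

1 Jan – 10 Dec 2001: 344 days × 767 tonnes/day = 263,848 tonnes at $1.43/tonne → $377,302.64
11 Dec – 31 Dec 2001: 21 days × 767 tonnes/day = 16,107 tonnes at $3.73/tonne → $60,079.11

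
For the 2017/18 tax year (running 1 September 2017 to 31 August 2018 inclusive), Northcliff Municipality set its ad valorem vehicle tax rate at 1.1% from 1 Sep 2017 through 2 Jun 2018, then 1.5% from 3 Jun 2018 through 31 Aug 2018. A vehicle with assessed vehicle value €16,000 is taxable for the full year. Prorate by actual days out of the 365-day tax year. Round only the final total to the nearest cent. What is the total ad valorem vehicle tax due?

€191.78

1 Sep 2017 – 2 Jun 2018: 275 days at 1.1% → €16,000 × 1.1% × 275/365 = €132.6027
3 Jun – 31 Aug 2018: 90 days at 1.5% → €16,000 × 1.5% × 90/365 = €59.1781
Total = €191.7808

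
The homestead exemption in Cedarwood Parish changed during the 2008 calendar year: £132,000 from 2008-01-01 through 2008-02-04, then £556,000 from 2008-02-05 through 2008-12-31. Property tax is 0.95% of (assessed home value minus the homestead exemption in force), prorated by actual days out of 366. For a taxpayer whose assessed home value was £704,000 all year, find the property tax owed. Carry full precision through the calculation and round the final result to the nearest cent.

2008-01-01 to 2008-02-04: 35 days, exemption £132,000 → (£704,000 − £132,000) × 0.95% × 35/366 = £519.6448
2008-02-05 to 2008-12-31: 331 days, exemption £556,000 → (£704,000 − £556,000) × 0.95% × 331/366 = £1,271.5464
Total = £1,791.1913

£1,791.19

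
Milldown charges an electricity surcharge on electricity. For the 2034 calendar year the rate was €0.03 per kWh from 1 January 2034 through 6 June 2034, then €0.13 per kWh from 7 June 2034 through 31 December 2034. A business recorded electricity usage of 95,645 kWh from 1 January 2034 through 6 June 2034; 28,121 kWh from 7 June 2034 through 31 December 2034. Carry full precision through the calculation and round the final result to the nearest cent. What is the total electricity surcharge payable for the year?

1 January – 6 June 2034: 95,645 kWh at €0.03/kWh → €2869.35
7 June – 31 December 2034: 28,121 kWh at €0.13/kWh → €3655.73

€6525.08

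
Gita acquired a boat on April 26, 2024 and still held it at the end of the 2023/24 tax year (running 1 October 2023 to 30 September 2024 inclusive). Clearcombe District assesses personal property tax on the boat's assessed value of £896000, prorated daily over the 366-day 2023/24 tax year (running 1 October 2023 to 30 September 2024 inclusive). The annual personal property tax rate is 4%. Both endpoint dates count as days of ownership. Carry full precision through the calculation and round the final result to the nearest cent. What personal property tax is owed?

£15471.91

Days held (April 26 – September 30, 2024): 158 out of 366
Tax = £896000 × 4% × 158/366 = £15471.9126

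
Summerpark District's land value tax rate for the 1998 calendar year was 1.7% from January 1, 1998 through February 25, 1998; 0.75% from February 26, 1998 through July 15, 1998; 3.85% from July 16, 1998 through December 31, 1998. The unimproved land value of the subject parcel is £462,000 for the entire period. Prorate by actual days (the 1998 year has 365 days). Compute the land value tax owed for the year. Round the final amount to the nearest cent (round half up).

January 1 – February 25, 1998: 56 days at 1.7% → £462,000 × 1.7% × 56/365 = £1,204.9973
February 26 – July 15, 1998: 140 days at 0.75% → £462,000 × 0.75% × 140/365 = £1,329.0411
July 16 – December 31, 1998: 169 days at 3.85% → £462,000 × 3.85% × 169/365 = £8,235.6247
Total = £10,769.6630

£10,769.66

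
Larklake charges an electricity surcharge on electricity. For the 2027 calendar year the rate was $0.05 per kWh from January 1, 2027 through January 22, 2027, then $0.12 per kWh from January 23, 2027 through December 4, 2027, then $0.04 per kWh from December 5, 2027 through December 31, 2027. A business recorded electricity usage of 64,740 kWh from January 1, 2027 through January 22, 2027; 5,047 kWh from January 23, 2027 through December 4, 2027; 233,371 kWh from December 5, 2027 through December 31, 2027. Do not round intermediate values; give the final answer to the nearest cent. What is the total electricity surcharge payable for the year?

$13177.48

January 1 – January 22, 2027: 64,740 kWh at $0.05/kWh → $3237.00
January 23 – December 4, 2027: 5,047 kWh at $0.12/kWh → $605.64
December 5 – December 31, 2027: 233,371 kWh at $0.04/kWh → $9334.84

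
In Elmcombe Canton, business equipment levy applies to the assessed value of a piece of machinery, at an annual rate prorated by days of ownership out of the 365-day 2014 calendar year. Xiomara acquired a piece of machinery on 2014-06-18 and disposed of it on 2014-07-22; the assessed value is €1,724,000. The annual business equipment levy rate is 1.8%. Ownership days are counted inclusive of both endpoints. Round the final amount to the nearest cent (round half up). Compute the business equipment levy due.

Days held (2014-06-18 to 2014-07-22): 35 out of 365
Tax = €1,724,000 × 1.8% × 35/365 = €2,975.6712

€2,975.67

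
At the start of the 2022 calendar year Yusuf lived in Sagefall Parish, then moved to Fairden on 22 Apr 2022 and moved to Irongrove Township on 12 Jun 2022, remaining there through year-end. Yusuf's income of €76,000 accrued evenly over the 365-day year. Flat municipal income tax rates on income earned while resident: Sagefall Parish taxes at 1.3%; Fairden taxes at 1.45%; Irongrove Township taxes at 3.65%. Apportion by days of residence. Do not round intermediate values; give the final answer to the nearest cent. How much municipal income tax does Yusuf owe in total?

€1,997.24

Sagefall Parish, 1 Jan – 21 Apr 2022: 111 days → €76,000 × 1.3% × 111/365 = €300.4603
Fairden, 22 Apr – 11 Jun 2022: 51 days → €76,000 × 1.45% × 51/365 = €153.9781
Irongrove Township, 12 Jun – 31 Dec 2022: 203 days → €76,000 × 3.65% × 203/365 = €1,542.8000
Total = €1,997.2384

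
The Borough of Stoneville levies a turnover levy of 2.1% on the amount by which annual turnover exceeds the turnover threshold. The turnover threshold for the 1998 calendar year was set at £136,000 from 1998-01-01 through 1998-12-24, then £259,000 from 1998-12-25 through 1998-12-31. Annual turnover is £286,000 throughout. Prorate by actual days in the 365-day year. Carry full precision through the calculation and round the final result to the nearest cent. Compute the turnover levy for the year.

£3,100.46

1998-01-01 to 1998-12-24: 358 days, exemption £136,000 → (£286,000 − £136,000) × 2.1% × 358/365 = £3,089.5890
1998-12-25 to 1998-12-31: 7 days, exemption £259,000 → (£286,000 − £259,000) × 2.1% × 7/365 = £10.8740
Total = £3,100.4630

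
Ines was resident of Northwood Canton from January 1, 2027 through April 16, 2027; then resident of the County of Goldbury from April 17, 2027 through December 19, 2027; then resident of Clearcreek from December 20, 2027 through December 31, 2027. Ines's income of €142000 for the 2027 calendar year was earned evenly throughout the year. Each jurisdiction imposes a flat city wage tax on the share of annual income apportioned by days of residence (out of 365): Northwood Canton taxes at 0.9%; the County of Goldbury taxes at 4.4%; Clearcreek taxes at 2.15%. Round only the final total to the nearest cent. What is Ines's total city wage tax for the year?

Northwood Canton, January 1 – April 16, 2027: 106 days → €142000 × 0.9% × 106/365 = €371.1452
The County of Goldbury, April 17 – December 19, 2027: 247 days → €142000 × 4.4% × 247/365 = €4228.0986
Clearcreek, December 20 – December 31, 2027: 12 days → €142000 × 2.15% × 12/365 = €100.3726
Total = €4699.6164

€4699.62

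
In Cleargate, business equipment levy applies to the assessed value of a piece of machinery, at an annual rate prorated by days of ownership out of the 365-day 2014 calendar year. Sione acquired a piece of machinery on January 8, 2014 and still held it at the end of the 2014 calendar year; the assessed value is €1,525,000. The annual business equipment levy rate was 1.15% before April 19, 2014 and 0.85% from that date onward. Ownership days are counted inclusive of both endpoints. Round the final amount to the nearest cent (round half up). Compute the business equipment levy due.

January 8 – April 18, 2014: 101 days at 1.15% → €1,525,000 × 1.15% × 101/365 = €4,852.8425
April 19 – December 31, 2014: 257 days at 0.85% → €1,525,000 × 0.85% × 257/365 = €9,127.0205
Total = €13,979.8630

€13,979.86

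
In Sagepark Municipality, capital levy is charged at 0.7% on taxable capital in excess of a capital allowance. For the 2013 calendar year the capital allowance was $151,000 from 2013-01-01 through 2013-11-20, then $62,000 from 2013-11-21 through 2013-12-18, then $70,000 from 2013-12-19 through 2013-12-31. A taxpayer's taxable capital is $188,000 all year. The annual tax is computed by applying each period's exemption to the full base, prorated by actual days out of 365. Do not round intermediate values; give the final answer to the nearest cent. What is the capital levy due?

2013-01-01 to 2013-11-20: 324 days, exemption $151,000 → ($188,000 − $151,000) × 0.7% × 324/365 = $229.9068
2013-11-21 to 2013-12-18: 28 days, exemption $62,000 → ($188,000 − $62,000) × 0.7% × 28/365 = $67.6603
2013-12-19 to 2013-12-31: 13 days, exemption $70,000 → ($188,000 − $70,000) × 0.7% × 13/365 = $29.4192
Total = $326.9863

$326.99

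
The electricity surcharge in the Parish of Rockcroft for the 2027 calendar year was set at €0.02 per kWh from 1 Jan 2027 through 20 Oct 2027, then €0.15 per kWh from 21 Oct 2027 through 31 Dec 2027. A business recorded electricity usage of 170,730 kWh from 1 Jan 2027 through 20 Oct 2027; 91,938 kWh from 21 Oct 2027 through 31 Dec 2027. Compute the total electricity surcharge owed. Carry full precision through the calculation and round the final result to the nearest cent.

€17,205.30

1 Jan – 20 Oct 2027: 170,730 kWh at €0.02/kWh → €3,414.60
21 Oct – 31 Dec 2027: 91,938 kWh at €0.15/kWh → €13,790.70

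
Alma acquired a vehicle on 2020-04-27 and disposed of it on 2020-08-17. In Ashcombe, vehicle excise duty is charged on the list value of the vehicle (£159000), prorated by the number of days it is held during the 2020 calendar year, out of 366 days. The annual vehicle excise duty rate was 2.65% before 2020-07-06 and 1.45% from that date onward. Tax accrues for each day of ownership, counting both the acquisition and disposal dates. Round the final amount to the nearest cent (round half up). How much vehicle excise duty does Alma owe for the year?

£1076.73

2020-04-27 to 2020-07-05: 70 days at 2.65% → £159000 × 2.65% × 70/366 = £805.8607
2020-07-06 to 2020-08-17: 43 days at 1.45% → £159000 × 1.45% × 43/366 = £270.8648
Total = £1076.7254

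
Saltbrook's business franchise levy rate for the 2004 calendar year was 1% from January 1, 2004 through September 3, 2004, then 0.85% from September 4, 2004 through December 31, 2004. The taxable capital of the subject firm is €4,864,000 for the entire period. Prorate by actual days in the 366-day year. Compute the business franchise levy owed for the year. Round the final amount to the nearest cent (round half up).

January 1 – September 3, 2004: 247 days at 1% → €4,864,000 × 1% × 247/366 = €32,825.3552
September 4 – December 31, 2004: 119 days at 0.85% → €4,864,000 × 0.85% × 119/366 = €13,442.4481
Total = €46,267.8033

€46,267.80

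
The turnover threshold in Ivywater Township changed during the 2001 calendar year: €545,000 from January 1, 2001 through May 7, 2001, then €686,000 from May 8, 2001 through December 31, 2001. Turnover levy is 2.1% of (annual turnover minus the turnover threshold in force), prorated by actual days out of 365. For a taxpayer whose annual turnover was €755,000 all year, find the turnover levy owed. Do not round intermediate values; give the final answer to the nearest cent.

€2,479.27

January 1 – May 7, 2001: 127 days, exemption €545,000 → (€755,000 − €545,000) × 2.1% × 127/365 = €1,534.4384
May 8 – December 31, 2001: 238 days, exemption €686,000 → (€755,000 − €686,000) × 2.1% × 238/365 = €944.8274
Total = €2,479.2658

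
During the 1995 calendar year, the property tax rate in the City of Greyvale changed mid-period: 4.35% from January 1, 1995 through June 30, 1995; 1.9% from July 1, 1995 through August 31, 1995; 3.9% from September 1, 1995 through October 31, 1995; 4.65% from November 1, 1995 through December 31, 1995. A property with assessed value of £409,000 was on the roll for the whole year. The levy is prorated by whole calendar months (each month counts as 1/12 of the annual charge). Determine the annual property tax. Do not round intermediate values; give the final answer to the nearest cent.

January 1 – June 30, 1995: 6 months at 4.35% → £409,000 × 4.35% × 6/12 = £8,895.7500
July 1 – August 31, 1995: 2 months at 1.9% → £409,000 × 1.9% × 2/12 = £1,295.1667
September 1 – October 31, 1995: 2 months at 3.9% → £409,000 × 3.9% × 2/12 = £2,658.5000
November 1 – December 31, 1995: 2 months at 4.65% → £409,000 × 4.65% × 2/12 = £3,169.7500
Total = £16,019.1667

£16,019.17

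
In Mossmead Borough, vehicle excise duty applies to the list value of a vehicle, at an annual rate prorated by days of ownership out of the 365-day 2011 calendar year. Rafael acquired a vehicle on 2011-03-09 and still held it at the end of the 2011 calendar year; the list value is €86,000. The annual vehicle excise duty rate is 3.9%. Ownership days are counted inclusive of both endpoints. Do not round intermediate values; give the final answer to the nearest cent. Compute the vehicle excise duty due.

Days held (2011-03-09 to 2011-12-31): 298 out of 365
Tax = €86,000 × 3.9% × 298/365 = €2,738.3342

€2,738.33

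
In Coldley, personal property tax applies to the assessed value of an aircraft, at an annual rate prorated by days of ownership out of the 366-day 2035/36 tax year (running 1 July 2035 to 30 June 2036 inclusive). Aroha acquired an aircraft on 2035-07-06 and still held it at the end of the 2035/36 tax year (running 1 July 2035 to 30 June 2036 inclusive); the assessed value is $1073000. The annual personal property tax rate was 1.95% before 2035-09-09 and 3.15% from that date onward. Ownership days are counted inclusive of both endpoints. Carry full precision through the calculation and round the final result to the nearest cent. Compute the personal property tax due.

$31051.04

2035-07-06 to 2035-09-08: 65 days at 1.95% → $1073000 × 1.95% × 65/366 = $3715.9221
2035-09-09 to 2036-06-30: 296 days at 3.15% → $1073000 × 3.15% × 296/366 = $27335.1148
Total = $31051.0369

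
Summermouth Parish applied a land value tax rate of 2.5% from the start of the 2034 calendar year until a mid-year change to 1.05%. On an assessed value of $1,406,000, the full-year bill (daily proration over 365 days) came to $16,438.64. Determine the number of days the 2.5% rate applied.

Let d = days at the first rate; then 365 − d days at the second rate.
$1,406,000 × [2.5%·d + 1.05%·(365−d)] / 365 = $16,438.64
Solving gives d = 30, so the new rate took effect on January 31, 2034.

30 days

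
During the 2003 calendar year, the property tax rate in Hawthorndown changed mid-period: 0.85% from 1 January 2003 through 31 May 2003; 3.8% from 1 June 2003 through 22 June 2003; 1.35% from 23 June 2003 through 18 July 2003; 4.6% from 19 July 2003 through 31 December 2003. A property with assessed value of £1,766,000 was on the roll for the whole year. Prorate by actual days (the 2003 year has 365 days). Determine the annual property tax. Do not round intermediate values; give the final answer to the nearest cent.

1 January – 31 May 2003: 151 days at 0.85% → £1,766,000 × 0.85% × 151/365 = £6,210.0301
1 June – 22 June 2003: 22 days at 3.8% → £1,766,000 × 3.8% × 22/365 = £4,044.8658
23 June – 18 July 2003: 26 days at 1.35% → £1,766,000 × 1.35% × 26/365 = £1,698.2630
19 July – 31 December 2003: 166 days at 4.6% → £1,766,000 × 4.6% × 166/365 = £36,945.6877
Total = £48,898.8466

£48,898.85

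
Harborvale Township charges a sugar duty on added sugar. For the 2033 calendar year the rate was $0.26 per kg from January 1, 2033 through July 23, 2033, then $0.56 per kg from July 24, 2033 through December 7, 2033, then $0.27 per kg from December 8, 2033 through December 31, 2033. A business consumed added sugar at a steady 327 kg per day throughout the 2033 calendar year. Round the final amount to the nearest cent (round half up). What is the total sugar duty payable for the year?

January 1 – July 23, 2033: 204 days × 327 kg/day = 66,708 kg at $0.26/kg → $17,344.08
July 24 – December 7, 2033: 137 days × 327 kg/day = 44,799 kg at $0.56/kg → $25,087.44
December 8 – December 31, 2033: 24 days × 327 kg/day = 7,848 kg at $0.27/kg → $2,118.96

$44,550.48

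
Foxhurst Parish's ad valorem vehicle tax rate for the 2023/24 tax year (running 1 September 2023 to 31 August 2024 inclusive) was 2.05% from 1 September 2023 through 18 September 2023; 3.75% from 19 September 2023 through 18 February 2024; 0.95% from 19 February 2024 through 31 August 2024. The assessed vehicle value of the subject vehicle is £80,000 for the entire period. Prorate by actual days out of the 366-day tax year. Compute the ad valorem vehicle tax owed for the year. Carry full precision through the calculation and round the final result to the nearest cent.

£1,739.67

1 September – 18 September 2023: 18 days at 2.05% → £80,000 × 2.05% × 18/366 = £80.6557
19 September 2023 – 18 February 2024: 153 days at 3.75% → £80,000 × 3.75% × 153/366 = £1,254.0984
19 February – 31 August 2024: 195 days at 0.95% → £80,000 × 0.95% × 195/366 = £404.9180
Total = £1,739.6721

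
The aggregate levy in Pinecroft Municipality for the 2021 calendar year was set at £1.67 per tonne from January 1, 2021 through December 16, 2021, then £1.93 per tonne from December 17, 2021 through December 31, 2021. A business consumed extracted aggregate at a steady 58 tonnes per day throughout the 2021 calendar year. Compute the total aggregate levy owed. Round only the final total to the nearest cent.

January 1 – December 16, 2021: 350 days × 58 tonnes/day = 20,300 tonnes at £1.67/tonne → £33,901.00
December 17 – December 31, 2021: 15 days × 58 tonnes/day = 870 tonnes at £1.93/tonne → £1,679.10

£35,580.10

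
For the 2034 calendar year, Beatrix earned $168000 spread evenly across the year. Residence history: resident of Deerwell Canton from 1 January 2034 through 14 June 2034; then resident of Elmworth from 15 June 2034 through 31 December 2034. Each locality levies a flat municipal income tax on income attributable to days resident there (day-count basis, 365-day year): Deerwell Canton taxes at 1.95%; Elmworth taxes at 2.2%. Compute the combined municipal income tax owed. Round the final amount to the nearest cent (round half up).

$3506.14

Deerwell Canton, 1 January – 14 June 2034: 165 days → $168000 × 1.95% × 165/365 = $1480.9315
Elmworth, 15 June – 31 December 2034: 200 days → $168000 × 2.2% × 200/365 = $2025.2055
Total = $3506.1370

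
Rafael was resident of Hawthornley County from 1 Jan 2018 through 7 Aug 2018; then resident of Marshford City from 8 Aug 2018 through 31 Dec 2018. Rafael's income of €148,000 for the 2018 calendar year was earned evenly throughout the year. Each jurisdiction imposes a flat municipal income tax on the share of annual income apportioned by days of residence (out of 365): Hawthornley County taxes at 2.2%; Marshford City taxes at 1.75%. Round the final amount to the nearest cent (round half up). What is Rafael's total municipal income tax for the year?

Hawthornley County, 1 Jan – 7 Aug 2018: 219 days → €148,000 × 2.2% × 219/365 = €1,953.6000
Marshford City, 8 Aug – 31 Dec 2018: 146 days → €148,000 × 1.75% × 146/365 = €1,036.0000
Total = €2,989.6000

€2,989.60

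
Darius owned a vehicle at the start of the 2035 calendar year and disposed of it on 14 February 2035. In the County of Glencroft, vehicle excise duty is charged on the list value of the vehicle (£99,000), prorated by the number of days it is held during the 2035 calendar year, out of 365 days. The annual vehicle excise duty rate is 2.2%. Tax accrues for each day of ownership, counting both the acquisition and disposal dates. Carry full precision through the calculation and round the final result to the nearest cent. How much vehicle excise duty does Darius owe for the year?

£268.52

Days held (1 January – 14 February 2035): 45 out of 365
Tax = £99,000 × 2.2% × 45/365 = £268.5205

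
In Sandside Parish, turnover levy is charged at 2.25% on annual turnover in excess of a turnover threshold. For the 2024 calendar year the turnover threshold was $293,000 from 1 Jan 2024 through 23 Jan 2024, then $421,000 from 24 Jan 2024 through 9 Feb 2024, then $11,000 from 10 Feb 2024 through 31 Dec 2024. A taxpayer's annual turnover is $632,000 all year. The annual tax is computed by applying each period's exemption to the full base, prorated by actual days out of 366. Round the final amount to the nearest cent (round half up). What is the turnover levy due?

1 Jan – 23 Jan 2024: 23 days, exemption $293,000 → ($632,000 − $293,000) × 2.25% × 23/366 = $479.3238
24 Jan – 9 Feb 2024: 17 days, exemption $421,000 → ($632,000 − $421,000) × 2.25% × 17/366 = $220.5123
10 Feb – 31 Dec 2024: 326 days, exemption $11,000 → ($632,000 − $11,000) × 2.25% × 326/366 = $12,445.4508
Total = $13,145.2869

$13,145.29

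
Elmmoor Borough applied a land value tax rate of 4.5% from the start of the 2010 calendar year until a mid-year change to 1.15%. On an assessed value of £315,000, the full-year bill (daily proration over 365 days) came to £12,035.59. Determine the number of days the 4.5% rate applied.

291 days

Let d = days at the first rate; then 365 − d days at the second rate.
£315,000 × [4.5%·d + 1.15%·(365−d)] / 365 = £12,035.59
Solving gives d = 291, so the new rate took effect on October 19, 2010.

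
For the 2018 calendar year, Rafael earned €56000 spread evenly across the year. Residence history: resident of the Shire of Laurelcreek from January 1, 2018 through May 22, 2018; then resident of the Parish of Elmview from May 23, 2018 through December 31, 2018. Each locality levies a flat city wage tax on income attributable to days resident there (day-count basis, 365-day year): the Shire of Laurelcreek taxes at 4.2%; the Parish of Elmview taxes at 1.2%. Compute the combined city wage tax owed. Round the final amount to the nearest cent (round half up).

€1325.59

The Shire of Laurelcreek, January 1 – May 22, 2018: 142 days → €56000 × 4.2% × 142/365 = €915.0247
The Parish of Elmview, May 23 – December 31, 2018: 223 days → €56000 × 1.2% × 223/365 = €410.5644
Total = €1325.5890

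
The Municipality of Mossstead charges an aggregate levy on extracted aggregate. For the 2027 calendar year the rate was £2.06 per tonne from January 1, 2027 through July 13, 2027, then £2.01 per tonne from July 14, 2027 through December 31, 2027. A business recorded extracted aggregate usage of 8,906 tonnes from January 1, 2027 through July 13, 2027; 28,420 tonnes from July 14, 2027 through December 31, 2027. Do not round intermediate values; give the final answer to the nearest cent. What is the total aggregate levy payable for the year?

£75,470.56

January 1 – July 13, 2027: 8,906 tonnes at £2.06/tonne → £18,346.36
July 14 – December 31, 2027: 28,420 tonnes at £2.01/tonne → £57,124.20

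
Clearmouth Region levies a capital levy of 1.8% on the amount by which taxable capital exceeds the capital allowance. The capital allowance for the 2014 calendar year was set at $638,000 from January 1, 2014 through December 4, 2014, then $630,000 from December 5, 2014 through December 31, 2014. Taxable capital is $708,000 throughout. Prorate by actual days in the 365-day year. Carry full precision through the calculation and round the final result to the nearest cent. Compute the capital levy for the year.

January 1 – December 4, 2014: 338 days, exemption $638,000 → ($708,000 − $638,000) × 1.8% × 338/365 = $1,166.7945
December 5 – December 31, 2014: 27 days, exemption $630,000 → ($708,000 − $630,000) × 1.8% × 27/365 = $103.8575
Total = $1,270.6521

$1,270.65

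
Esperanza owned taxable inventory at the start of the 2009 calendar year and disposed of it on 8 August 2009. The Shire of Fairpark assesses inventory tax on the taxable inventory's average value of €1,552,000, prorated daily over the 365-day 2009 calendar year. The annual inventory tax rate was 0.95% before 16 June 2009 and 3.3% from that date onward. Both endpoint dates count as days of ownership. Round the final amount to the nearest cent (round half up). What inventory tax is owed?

€14,282.65

1 January – 15 June 2009: 166 days at 0.95% → €1,552,000 × 0.95% × 166/365 = €6,705.4904
16 June – 8 August 2009: 54 days at 3.3% → €1,552,000 × 3.3% × 54/365 = €7,577.1616
Total = €14,282.6521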